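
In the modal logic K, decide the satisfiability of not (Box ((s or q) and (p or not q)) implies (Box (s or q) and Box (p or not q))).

1. not (Box ((s or q) and (p or not q)) implies (Box (s or q) and Box (p or not q))), w0
2. Box ((s or q) and (p or not q)), w0   [neg-implies-rule on 1]
3. not (Box (s or q) and Box (p or not q)), w0   [neg-implies-rule on 1]
4. not Box (p or not q), w0   [neg-and-rule on 3 (branches; this branch)]
5. not (p or not q), w1   [neg-Box-rule on 4: fresh world w1, w0Rw1]
6. not p, w1   [neg-or-rule on 5]
7. q, w1   [neg-or-rule on 5]
8. (s or q) and (p or not q), w1   [Box-rule on 2 via w0Rw1]
9. s or q, w1   [and-rule on 8]
10. p or not q, w1   [and-rule on 8]
11. not q, w1   [or-rule on 10 (branches; this branch)]
Accessibility: w0Rw1
Branch closes: q and not q both at w1.
All branches of the tableau close; one closing branch shown above.

No, unsatisfiable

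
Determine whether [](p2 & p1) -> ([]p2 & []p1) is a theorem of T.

Valid

Tableau for the negation ~([](p2 & p1) -> ([]p2 & []p1)):
1. ~([](p2 & p1) -> ([]p2 & []p1)), 0
2. [](p2 & p1), 0
3. ~([]p2 & []p1), 0
4. p2 & p1, 0
5. p2, 0
6. p1, 0
7. ~[]p1, 0
8. ~p1, 1
9. p2 & p1, 1
10. p2, 1
11. p1, 1
Accessibility: 0R0, 0R1, 1R1
Branch closes: p1 and ~p1 both at 1.
All branches of the negation close; one closing branch shown above.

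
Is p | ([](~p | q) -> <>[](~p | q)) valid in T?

Valid in T

Tableau for the negation ~(p | ([](~p | q) -> <>[](~p | q))):
1. ~(p | ([](~p | q) -> <>[](~p | q))), w0
2. ~p, w0
3. ~([](~p | q) -> <>[](~p | q)), w0
4. [](~p | q), w0
5. ~<>[](~p | q), w0
6. ~p | q, w0
7. ~[](~p | q), w0
8. q, w0
9. ~(~p | q), w1
10. p, w1
11. ~q, w1
12. ~p | q, w1
13. ~[](~p | q), w1
14. q, w1
Accessibility: w0Rw0, w0Rw1, w1Rw1
Branch closes: q and ~q both at w1.
All branches of the negation close; one closing branch shown above.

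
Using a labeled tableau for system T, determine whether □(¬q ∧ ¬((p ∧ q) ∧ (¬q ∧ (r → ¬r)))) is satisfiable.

Satisfiable

1. □(¬q ∧ ¬((p ∧ q) ∧ (¬q ∧ (r → ¬r)))), w0
2. ¬q ∧ ¬((p ∧ q) ∧ (¬q ∧ (r → ¬r))), w0
3. ¬q, w0
4. ¬((p ∧ q) ∧ (¬q ∧ (r → ¬r))), w0
5. ¬(¬q ∧ (r → ¬r)), w0
6. ¬(r → ¬r), w0
7. r, w0
Accessibility: w0Rw0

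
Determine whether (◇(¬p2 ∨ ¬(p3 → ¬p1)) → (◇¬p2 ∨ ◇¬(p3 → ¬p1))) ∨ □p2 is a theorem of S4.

Yes, valid

Tableau for the negation ¬((◇(¬p2 ∨ ¬(p3 → ¬p1)) → (◇¬p2 ∨ ◇¬(p3 → ¬p1))) ∨ □p2):
1. ¬((◇(¬p2 ∨ ¬(p3 → ¬p1)) → (◇¬p2 ∨ ◇¬(p3 → ¬p1))) ∨ □p2), 0
2. ¬(◇(¬p2 ∨ ¬(p3 → ¬p1)) → (◇¬p2 ∨ ◇¬(p3 → ¬p1))), 0   [¬∨-rule on 1]
3. ¬□p2, 0   [¬∨-rule on 1]
4. ◇(¬p2 ∨ ¬(p3 → ¬p1)), 0   [¬→-rule on 2]
5. ¬(◇¬p2 ∨ ◇¬(p3 → ¬p1)), 0   [¬→-rule on 2]
6. ¬◇¬p2, 0   [¬∨-rule on 5]
7. ¬◇¬(p3 → ¬p1), 0   [¬∨-rule on 5]
8. p2, 0   [¬◇-rule on 6 via 0R0]
9. p3 → ¬p1, 0   [¬◇-rule on 7 via 0R0]
10. ¬p1, 0   [→-rule on 9 (branches; this branch)]
11. ¬p2, 1   [¬□-rule on 3: fresh world 1, 0R1]
12. p2, 1   [¬◇-rule on 6 via 0R1]
Accessibility: 0R0, 0R1, 1R1
Branch closes: p2 and ¬p2 both at 1.
Every branch of the negation's tableau closes; the branch above is one of them.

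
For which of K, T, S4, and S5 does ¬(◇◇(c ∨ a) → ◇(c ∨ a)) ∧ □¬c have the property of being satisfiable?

K, T

T-tableau for the formula:
1. ¬(◇◇(c ∨ a) → ◇(c ∨ a)) ∧ □¬c, 0
2. ¬(◇◇(c ∨ a) → ◇(c ∨ a)), 0
3. □¬c, 0
4. ◇◇(c ∨ a), 0
5. ¬◇(c ∨ a), 0
6. ¬c, 0
7. ¬(c ∨ a), 0
8. ¬a, 0
9. ◇(c ∨ a), 1
10. ¬c, 1
11. ¬(c ∨ a), 1
12. ¬a, 1
13. c ∨ a, 2
14. a, 2
Accessibility: 0R0, 0R1, 1R1, 1R2, 2R2
Complete open branch: satisfiable in T, hence also in K (this T-model is also a K-model).
S4-tableau for the formula:
1. ¬(◇◇(c ∨ a) → ◇(c ∨ a)) ∧ □¬c, 0
2. ¬(◇◇(c ∨ a) → ◇(c ∨ a)), 0
3. □¬c, 0
4. ◇◇(c ∨ a), 0
5. ¬◇(c ∨ a), 0
6. ¬c, 0
7. ¬(c ∨ a), 0
8. ¬a, 0
9. ◇(c ∨ a), 1
10. ¬c, 1
11. ¬(c ∨ a), 1
12. ¬a, 1
13. c ∨ a, 2
14. ¬c, 2
15. ¬(c ∨ a), 2
16. ¬a, 2
17. a, 2
Accessibility: 0R0, 0R1, 0R2, 1R1, 1R2, 2R2
Branch closes: a and ¬a both at 2.
Every branch closes (one shown): unsatisfiable in S4, hence also in S5 (every S5-frame is an S4-frame).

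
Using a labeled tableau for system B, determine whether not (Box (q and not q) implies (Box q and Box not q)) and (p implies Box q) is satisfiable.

1. not (Box (q and not q) implies (Box q and Box not q)) and (p implies Box q), u
2. not (Box (q and not q) implies (Box q and Box not q)), u
3. p implies Box q, u
4. Box (q and not q), u
5. not (Box q and Box not q), u
6. q and not q, u
7. q, u
8. not q, u
Accessibility: uRu
Branch closes: q and not q both at u.
Every branch closes; the branch above is one of them.

Unsatisfiable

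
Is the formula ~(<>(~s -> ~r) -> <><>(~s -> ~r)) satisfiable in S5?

1. ~(<>(~s -> ~r) -> <><>(~s -> ~r)), u
2. <>(~s -> ~r), u   [~->-rule on 1]
3. ~<><>(~s -> ~r), u   [~->-rule on 1]
4. ~<>(~s -> ~r), u   [~<>-rule on 3 via uRu]
5. ~(~s -> ~r), u   [~<>-rule on 4 via uRu]
6. ~s, u   [~->-rule on 5]
7. r, u   [~->-rule on 5]
8. ~s -> ~r, v   [<>-rule on 2: fresh world v, uRv]
9. ~<>(~s -> ~r), v   [~<>-rule on 3 via uRv]
10. ~(~s -> ~r), v   [~<>-rule on 4 via uRv]
11. ~s, v   [~->-rule on 10]
12. r, v   [~->-rule on 10]
13. ~r, v   [->-rule on 8 (branches; this branch)]
Accessibility: uRu, uRv, vRu, vRv
Branch closes: r and ~r both at v.
Every branch closes; the branch above is one of them.

Unsatisfiable (every branch closes)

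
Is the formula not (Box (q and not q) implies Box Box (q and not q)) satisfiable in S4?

1. not (Box (q and not q) implies Box Box (q and not q)), u
2. Box (q and not q), u   [neg-implies-rule on 1]
3. not Box Box (q and not q), u   [neg-implies-rule on 1]
4. q and not q, u   [Box-rule on 2 via uRu]
5. q, u   [and-rule on 4]
6. not q, u   [and-rule on 4]
Accessibility: uRu
Branch closes: q and not q both at u.
Every branch closes; the branch above is one of them.

No, unsatisfiable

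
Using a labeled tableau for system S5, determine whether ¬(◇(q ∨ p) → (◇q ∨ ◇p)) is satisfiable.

1. ¬(◇(q ∨ p) → (◇q ∨ ◇p)), 0
2. ◇(q ∨ p), 0
3. ¬(◇q ∨ ◇p), 0
4. ¬◇q, 0
5. ¬◇p, 0
6. ¬q, 0
7. ¬p, 0
8. q ∨ p, 1
9. ¬q, 1
10. ¬p, 1
11. p, 1
Accessibility: 0R0, 0R1, 1R0, 1R1
Branch closes: p and ¬p both at 1.
All branches of the tableau close; one closing branch shown above.

No, unsatisfiable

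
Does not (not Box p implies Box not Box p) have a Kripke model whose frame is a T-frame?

Satisfiable

1. not (not Box p implies Box not Box p), w0
2. not Box p, w0
3. not Box not Box p, w0
4. not p, w1
5. Box p, w2
6. p, w2
Accessibility: w0Rw0, w0Rw1, w0Rw2, w1Rw1, w2Rw2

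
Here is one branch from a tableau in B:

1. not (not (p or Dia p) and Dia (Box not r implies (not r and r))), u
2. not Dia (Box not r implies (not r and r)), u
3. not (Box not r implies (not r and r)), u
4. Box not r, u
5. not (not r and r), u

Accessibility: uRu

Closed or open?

No world carries both an atom and its negation.

No, open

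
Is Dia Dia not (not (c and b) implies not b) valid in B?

Tableau for the negation not Dia Dia not (not (c and b) implies not b):
1. not Dia Dia not (not (c and b) implies not b), 0
2. not Dia not (not (c and b) implies not b), 0
3. not (c and b) implies not b, 0
4. not b, 0
Accessibility: 0R0
The negation has an open branch (countermodel exists).

No, not valid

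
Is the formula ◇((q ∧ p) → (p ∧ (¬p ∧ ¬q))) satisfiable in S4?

1. ◇((q ∧ p) → (p ∧ (¬p ∧ ¬q))), w0
2. (q ∧ p) → (p ∧ (¬p ∧ ¬q)), w1
3. ¬(q ∧ p), w1
4. ¬p, w1
Accessibility: w0Rw0, w0Rw1, w1Rw1

Satisfiable (open branch found)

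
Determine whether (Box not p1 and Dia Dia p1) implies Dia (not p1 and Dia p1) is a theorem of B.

Valid in B

Tableau for the negation not ((Box not p1 and Dia Dia p1) implies Dia (not p1 and Dia p1)):
1. not ((Box not p1 and Dia Dia p1) implies Dia (not p1 and Dia p1)), 0
2. Box not p1 and Dia Dia p1, 0   [neg-implies-rule on 1]
3. not Dia (not p1 and Dia p1), 0   [neg-implies-rule on 1]
4. Box not p1, 0   [and-rule on 2]
5. Dia Dia p1, 0   [and-rule on 2]
6. not (not p1 and Dia p1), 0   [neg-Dia-rule on 3 via 0R0]
7. not p1, 0   [Box-rule on 4 via 0R0]
8. not Dia p1, 0   [neg-and-rule on 6 (branches; this branch)]
9. Dia p1, 1   [Dia-rule on 5: fresh world 1, 0R1]
10. not (not p1 and Dia p1), 1   [neg-Dia-rule on 3 via 0R1]
11. not p1, 1   [Box-rule on 4 via 0R1]
12. not Dia p1, 1   [neg-and-rule on 10 (branches; this branch)]
13. p1, 2   [Dia-rule on 9: fresh world 2, 1R2]
14. not p1, 2   [neg-Dia-rule on 12 via 1R2]
Accessibility: 0R0, 0R1, 1R0, 1R1, 1R2, 2R1, 2R2
Branch closes: p1 and not p1 both at 2.
All branches of the negation close; one closing branch shown above.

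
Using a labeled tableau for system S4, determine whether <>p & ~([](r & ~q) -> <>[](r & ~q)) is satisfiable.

Unsatisfiable (every branch closes)

1. <>p & ~([](r & ~q) -> <>[](r & ~q)), u
2. <>p, u   [&-rule on 1]
3. ~([](r & ~q) -> <>[](r & ~q)), u   [&-rule on 1]
4. [](r & ~q), u   [~->-rule on 3]
5. ~<>[](r & ~q), u   [~->-rule on 3]
6. r & ~q, u   [[]-rule on 4 via uRu]
7. r, u   [&-rule on 6]
8. ~q, u   [&-rule on 6]
9. ~[](r & ~q), u   [~<>-rule on 5 via uRu]
10. p, v   [<>-rule on 2: fresh world v, uRv]
11. r & ~q, v   [[]-rule on 4 via uRv]
12. r, v   [&-rule on 11]
13. ~q, v   [&-rule on 11]
14. ~[](r & ~q), v   [~<>-rule on 5 via uRv]
15. ~(r & ~q), w   [~[]-rule on 9: fresh world w, uRw]
16. r & ~q, w   [[]-rule on 4 via uRw]
17. r, w   [&-rule on 16]
18. ~q, w   [&-rule on 16]
19. ~[](r & ~q), w   [~<>-rule on 5 via uRw]
20. q, w   [~&-rule on 15 (branches; this branch)]
Accessibility: uRu, uRv, uRw, vRv, wRw
Branch closes: q and ~q both at w.
Every branch closes; the branch above is one of them.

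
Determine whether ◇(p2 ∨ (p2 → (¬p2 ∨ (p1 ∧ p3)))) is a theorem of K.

Invalid (countermodel exists)

Tableau for the negation ¬◇(p2 ∨ (p2 → (¬p2 ∨ (p1 ∧ p3)))):
1. ¬◇(p2 ∨ (p2 → (¬p2 ∨ (p1 ∧ p3)))), 0
The negation has an open branch (countermodel exists).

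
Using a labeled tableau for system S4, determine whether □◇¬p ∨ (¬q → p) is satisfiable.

Satisfiable (open branch found)

1. □◇¬p ∨ (¬q → p), u
2. ¬q → p, u   [∨-rule on 1 (branches; this branch)]
3. p, u   [→-rule on 2 (branches; this branch)]
Accessibility: uRu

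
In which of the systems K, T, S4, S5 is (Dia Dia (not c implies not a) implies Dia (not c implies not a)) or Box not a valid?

S4, S5

T-tableau for the negation not ((Dia Dia (not c implies not a) implies Dia (not c implies not a)) or Box not a):
1. not ((Dia Dia (not c implies not a) implies Dia (not c implies not a)) or Box not a), w0
2. not (Dia Dia (not c implies not a) implies Dia (not c implies not a)), w0   [neg-or-rule on 1]
3. not Box not a, w0   [neg-or-rule on 1]
4. Dia Dia (not c implies not a), w0   [neg-implies-rule on 2]
5. not Dia (not c implies not a), w0   [neg-implies-rule on 2]
6. not (not c implies not a), w0   [neg-Dia-rule on 5 via w0Rw0]
7. not c, w0   [neg-implies-rule on 6]
8. a, w0   [neg-implies-rule on 6]
9. a, w1   [neg-Box-rule on 3: fresh world w1, w0Rw1]
10. not (not c implies not a), w1   [neg-Dia-rule on 5 via w0Rw1]
11. not c, w1   [neg-implies-rule on 10]
12. Dia (not c implies not a), w2   [Dia-rule on 4: fresh world w2, w0Rw2]
13. not (not c implies not a), w2   [neg-Dia-rule on 5 via w0Rw2]
14. not c, w2   [neg-implies-rule on 13]
15. a, w2   [neg-implies-rule on 13]
16. not c implies not a, w3   [Dia-rule on 12: fresh world w3, w2Rw3]
17. not a, w3   [implies-rule on 16 (branches; this branch)]
Accessibility: w0Rw0, w0Rw1, w0Rw2, w1Rw1, w2Rw2, w2Rw3, w3Rw3
Complete open branch: countermodel on a T-frame, so not valid in T, nor in K (the same frame is also a K-frame).
S4-tableau for the negation not ((Dia Dia (not c implies not a) implies Dia (not c implies not a)) or Box not a):
1. not ((Dia Dia (not c implies not a) implies Dia (not c implies not a)) or Box not a), w0
2. not (Dia Dia (not c implies not a) implies Dia (not c implies not a)), w0   [neg-or-rule on 1]
3. not Box not a, w0   [neg-or-rule on 1]
4. Dia Dia (not c implies not a), w0   [neg-implies-rule on 2]
5. not Dia (not c implies not a), w0   [neg-implies-rule on 2]
6. not (not c implies not a), w0   [neg-Dia-rule on 5 via w0Rw0]
7. not c, w0   [neg-implies-rule on 6]
8. a, w0   [neg-implies-rule on 6]
9. a, w1   [neg-Box-rule on 3: fresh world w1, w0Rw1]
10. not (not c implies not a), w1   [neg-Dia-rule on 5 via w0Rw1]
11. not c, w1   [neg-implies-rule on 10]
12. Dia (not c implies not a), w2   [Dia-rule on 4: fresh world w2, w0Rw2]
13. not (not c implies not a), w2   [neg-Dia-rule on 5 via w0Rw2]
14. not c, w2   [neg-implies-rule on 13]
15. a, w2   [neg-implies-rule on 13]
16. not c implies not a, w3   [Dia-rule on 12: fresh world w3, w2Rw3]
17. not (not c implies not a), w3   [neg-Dia-rule on 5 via w0Rw3]
18. not c, w3   [neg-implies-rule on 17]
19. a, w3   [neg-implies-rule on 17]
20. not a, w3   [implies-rule on 16 (branches; this branch)]
Accessibility: w0Rw0, w0Rw1, w0Rw2, w0Rw3, w1Rw1, w2Rw2, w2Rw3, w3Rw3
Branch closes: a and not a both at w3.
Every branch closes (one shown): valid in S4, hence also in S5 (every theorem of S4 is a theorem of S5).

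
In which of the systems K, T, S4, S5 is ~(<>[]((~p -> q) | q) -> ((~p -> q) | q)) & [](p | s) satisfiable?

K, T, S4

S5-tableau for the formula:
1. ~(<>[]((~p -> q) | q) -> ((~p -> q) | q)) & [](p | s), 0
2. ~(<>[]((~p -> q) | q) -> ((~p -> q) | q)), 0
3. [](p | s), 0
4. <>[]((~p -> q) | q), 0
5. ~((~p -> q) | q), 0
6. ~(~p -> q), 0
7. ~q, 0
8. ~p, 0
9. p | s, 0
10. s, 0
11. []((~p -> q) | q), 1
12. p | s, 1
13. (~p -> q) | q, 0
14. (~p -> q) | q, 1
15. s, 1
16. ~p -> q, 0
17. q, 1
18. q, 0
Accessibility: 0R0, 0R1, 1R0, 1R1
Branch closes: q and ~q both at 0.
Every branch closes (one shown): unsatisfiable in S5.
S4-tableau for the formula:
1. ~(<>[]((~p -> q) | q) -> ((~p -> q) | q)) & [](p | s), 0
2. ~(<>[]((~p -> q) | q) -> ((~p -> q) | q)), 0
3. [](p | s), 0
4. <>[]((~p -> q) | q), 0
5. ~((~p -> q) | q), 0
6. ~(~p -> q), 0
7. ~q, 0
8. ~p, 0
9. p | s, 0
10. s, 0
11. []((~p -> q) | q), 1
12. p | s, 1
13. (~p -> q) | q, 1
14. s, 1
15. q, 1
Accessibility: 0R0, 0R1, 1R1
Complete open branch: satisfiable in S4, hence also in K, T (this S4-model is also a K-model and a T-model).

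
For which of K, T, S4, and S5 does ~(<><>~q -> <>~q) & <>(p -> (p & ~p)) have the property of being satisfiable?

T-tableau for the formula:
1. ~(<><>~q -> <>~q) & <>(p -> (p & ~p)), w0
2. ~(<><>~q -> <>~q), w0   [&-rule on 1]
3. <>(p -> (p & ~p)), w0   [&-rule on 1]
4. <><>~q, w0   [~->-rule on 2]
5. ~<>~q, w0   [~->-rule on 2]
6. q, w0   [~<>-rule on 5 via w0Rw0]
7. p -> (p & ~p), w1   [<>-rule on 3: fresh world w1, w0Rw1]
8. q, w1   [~<>-rule on 5 via w0Rw1]
9. ~p, w1   [->-rule on 7 (branches; this branch)]
10. <>~q, w2   [<>-rule on 4: fresh world w2, w0Rw2]
11. q, w2   [~<>-rule on 5 via w0Rw2]
12. ~q, w3   [<>-rule on 10: fresh world w3, w2Rw3]
Accessibility: w0Rw0, w0Rw1, w0Rw2, w1Rw1, w2Rw2, w2Rw3, w3Rw3
Complete open branch: satisfiable in T, hence also in K (this T-model is also a K-model).
S4-tableau for the formula:
1. ~(<><>~q -> <>~q) & <>(p -> (p & ~p)), w0
2. ~(<><>~q -> <>~q), w0   [&-rule on 1]
3. <>(p -> (p & ~p)), w0   [&-rule on 1]
4. <><>~q, w0   [~->-rule on 2]
5. ~<>~q, w0   [~->-rule on 2]
6. q, w0   [~<>-rule on 5 via w0Rw0]
7. p -> (p & ~p), w1   [<>-rule on 3: fresh world w1, w0Rw1]
8. q, w1   [~<>-rule on 5 via w0Rw1]
9. ~p, w1   [->-rule on 7 (branches; this branch)]
10. <>~q, w2   [<>-rule on 4: fresh world w2, w0Rw2]
11. q, w2   [~<>-rule on 5 via w0Rw2]
12. ~q, w3   [<>-rule on 10: fresh world w3, w2Rw3]
13. q, w3   [~<>-rule on 5 via w0Rw3]
Accessibility: w0Rw0, w0Rw1, w0Rw2, w0Rw3, w1Rw1, w2Rw2, w2Rw3, w3Rw3
Branch closes: q and ~q both at w3.
Every branch closes (one shown): unsatisfiable in S4, hence also in S5 (every S5-frame is an S4-frame).

K, T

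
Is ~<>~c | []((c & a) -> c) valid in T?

Tableau for the negation ~(~<>~c | []((c & a) -> c)):
1. ~(~<>~c | []((c & a) -> c)), 0
2. <>~c, 0
3. ~[]((c & a) -> c), 0
4. ~c, 1
5. ~((c & a) -> c), 2
6. c & a, 2
7. ~c, 2
8. c, 2
9. a, 2
Accessibility: 0R0, 0R1, 0R2, 1R1, 2R2
Branch closes: c and ~c both at 2.
Every branch of the negation's tableau closes; the branch above is one of them.

Valid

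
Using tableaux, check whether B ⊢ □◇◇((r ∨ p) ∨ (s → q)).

Not valid

Tableau for the negation ¬□◇◇((r ∨ p) ∨ (s → q)):
1. ¬□◇◇((r ∨ p) ∨ (s → q)), w0
2. ¬◇◇((r ∨ p) ∨ (s → q)), w1
3. ¬◇((r ∨ p) ∨ (s → q)), w0
4. ¬◇((r ∨ p) ∨ (s → q)), w1
5. ¬((r ∨ p) ∨ (s → q)), w0
6. ¬(r ∨ p), w0
7. ¬(s → q), w0
8. ¬r, w0
9. ¬p, w0
10. s, w0
11. ¬q, w0
12. ¬((r ∨ p) ∨ (s → q)), w1
13. ¬(r ∨ p), w1
14. ¬(s → q), w1
15. ¬r, w1
16. ¬p, w1
17. s, w1
18. ¬q, w1
Accessibility: w0Rw0, w0Rw1, w1Rw0, w1Rw1
The negation has an open branch (countermodel exists).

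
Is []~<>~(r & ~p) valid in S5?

Tableau for the negation ~[]~<>~(r & ~p):
1. ~[]~<>~(r & ~p), 0
2. <>~(r & ~p), 1   [~[]-rule on 1: fresh world 1, 0R1]
3. ~(r & ~p), 2   [<>-rule on 2: fresh world 2, 1R2]
4. p, 2   [~&-rule on 3 (branches; this branch)]
Accessibility: 0R0, 0R1, 0R2, 1R0, 1R1, 1R2, 2R0, 2R1, 2R2
The negation has an open branch (countermodel exists).

Not valid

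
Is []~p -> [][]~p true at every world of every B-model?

Tableau for the negation ~([]~p -> [][]~p):
1. ~([]~p -> [][]~p), 0
2. []~p, 0   [~->-rule on 1]
3. ~[][]~p, 0   [~->-rule on 1]
4. ~p, 0   [[]-rule on 2 via 0R0]
5. ~[]~p, 1   [~[]-rule on 3: fresh world 1, 0R1]
6. ~p, 1   [[]-rule on 2 via 0R1]
7. p, 2   [~[]-rule on 5: fresh world 2, 1R2]
Accessibility: 0R0, 0R1, 1R0, 1R1, 1R2, 2R1, 2R2
The negation has an open branch (countermodel exists).

No, not valid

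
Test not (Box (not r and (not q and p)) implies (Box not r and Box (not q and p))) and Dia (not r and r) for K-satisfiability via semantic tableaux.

1. not (Box (not r and (not q and p)) implies (Box not r and Box (not q and p))) and Dia (not r and r), u
2. not (Box (not r and (not q and p)) implies (Box not r and Box (not q and p))), u
3. Dia (not r and r), u
4. Box (not r and (not q and p)), u
5. not (Box not r and Box (not q and p)), u
6. not Box (not q and p), u
7. not r and r, v
8. not r, v
9. r, v
Accessibility: uRv
Branch closes: r and not r both at v.
All branches of the tableau close; one closing branch shown above.

No, unsatisfiable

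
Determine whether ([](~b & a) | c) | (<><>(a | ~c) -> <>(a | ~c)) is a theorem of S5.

Tableau for the negation ~(([](~b & a) | c) | (<><>(a | ~c) -> <>(a | ~c))):
1. ~(([](~b & a) | c) | (<><>(a | ~c) -> <>(a | ~c))), u
2. ~([](~b & a) | c), u   [~|-rule on 1]
3. ~(<><>(a | ~c) -> <>(a | ~c)), u   [~|-rule on 1]
4. ~[](~b & a), u   [~|-rule on 2]
5. ~c, u   [~|-rule on 2]
6. <><>(a | ~c), u   [~->-rule on 3]
7. ~<>(a | ~c), u   [~->-rule on 3]
8. ~(a | ~c), u   [~<>-rule on 7 via uRu]
9. ~a, u   [~|-rule on 8]
10. c, u   [~|-rule on 8]
Accessibility: uRu
Branch closes: c and ~c both at u.
All branches of the negation close; one closing branch shown above.

Valid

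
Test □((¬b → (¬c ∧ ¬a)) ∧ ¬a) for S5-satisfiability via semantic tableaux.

1. □((¬b → (¬c ∧ ¬a)) ∧ ¬a), u
2. (¬b → (¬c ∧ ¬a)) ∧ ¬a, u
3. ¬b → (¬c ∧ ¬a), u
4. ¬a, u
5. ¬c ∧ ¬a, u
6. ¬c, u
Accessibility: uRu

Satisfiable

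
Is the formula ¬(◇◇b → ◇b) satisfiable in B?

1. ¬(◇◇b → ◇b), w0
2. ◇◇b, w0
3. ¬◇b, w0
4. ¬b, w0
5. ◇b, w1
6. ¬b, w1
7. b, w2
Accessibility: w0Rw0, w0Rw1, w1Rw0, w1Rw1, w1Rw2, w2Rw1, w2Rw2

Satisfiable (open branch found)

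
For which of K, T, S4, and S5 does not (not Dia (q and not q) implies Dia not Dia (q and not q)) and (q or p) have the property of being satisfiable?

K

K-tableau for the formula:
1. not (not Dia (q and not q) implies Dia not Dia (q and not q)) and (q or p), w0
2. not (not Dia (q and not q) implies Dia not Dia (q and not q)), w0
3. q or p, w0
4. not Dia (q and not q), w0
5. not Dia not Dia (q and not q), w0
6. p, w0
Complete open branch: satisfiable in K.
T-tableau for the formula:
1. not (not Dia (q and not q) implies Dia not Dia (q and not q)) and (q or p), w0
2. not (not Dia (q and not q) implies Dia not Dia (q and not q)), w0
3. q or p, w0
4. not Dia (q and not q), w0
5. not Dia not Dia (q and not q), w0
6. not (q and not q), w0
7. Dia (q and not q), w0
8. p, w0
9. q, w0
10. q and not q, w1
11. q, w1
12. not q, w1
Accessibility: w0Rw0, w0Rw1, w1Rw1
Branch closes: q and not q both at w1.
Every branch closes (one shown): unsatisfiable in T, hence also in S4, S5 (every S4/S5-frame is a T-frame).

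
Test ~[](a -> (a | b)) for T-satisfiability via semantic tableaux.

Unsatisfiable

1. ~[](a -> (a | b)), u
2. ~(a -> (a | b)), v
3. a, v
4. ~(a | b), v
5. ~a, v
6. ~b, v
Accessibility: uRu, uRv, vRv
Branch closes: a and ~a both at v.
(One branch shown.) All branches close.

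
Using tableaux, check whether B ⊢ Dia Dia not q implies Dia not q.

Not valid

Tableau for the negation not (Dia Dia not q implies Dia not q):
1. not (Dia Dia not q implies Dia not q), 0
2. Dia Dia not q, 0   [neg-implies-rule on 1]
3. not Dia not q, 0   [neg-implies-rule on 1]
4. q, 0   [neg-Dia-rule on 3 via 0R0]
5. Dia not q, 1   [Dia-rule on 2: fresh world 1, 0R1]
6. q, 1   [neg-Dia-rule on 3 via 0R1]
7. not q, 2   [Dia-rule on 5: fresh world 2, 1R2]
Accessibility: 0R0, 0R1, 1R0, 1R1, 1R2, 2R1, 2R2
The negation has an open branch (countermodel exists).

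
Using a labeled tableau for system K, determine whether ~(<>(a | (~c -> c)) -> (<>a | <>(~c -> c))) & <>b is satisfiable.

1. ~(<>(a | (~c -> c)) -> (<>a | <>(~c -> c))) & <>b, u
2. ~(<>(a | (~c -> c)) -> (<>a | <>(~c -> c))), u
3. <>b, u
4. <>(a | (~c -> c)), u
5. ~(<>a | <>(~c -> c)), u
6. ~<>a, u
7. ~<>(~c -> c), u
8. b, v
9. ~a, v
10. ~(~c -> c), v
11. ~c, v
12. a | (~c -> c), w
13. ~a, w
14. ~(~c -> c), w
15. ~c, w
16. ~c -> c, w
17. c, w
Accessibility: uRv, uRw
Branch closes: c and ~c both at w.
All branches of the tableau close; one closing branch shown above.

No, unsatisfiable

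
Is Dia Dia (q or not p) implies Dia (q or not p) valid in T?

No, not valid

Tableau for the negation not (Dia Dia (q or not p) implies Dia (q or not p)):
1. not (Dia Dia (q or not p) implies Dia (q or not p)), u
2. Dia Dia (q or not p), u
3. not Dia (q or not p), u
4. not (q or not p), u
5. not q, u
6. p, u
7. Dia (q or not p), v
8. not (q or not p), v
9. not q, v
10. p, v
11. q or not p, w
12. not p, w
Accessibility: uRu, uRv, vRv, vRw, wRw
The negation has an open branch (countermodel exists).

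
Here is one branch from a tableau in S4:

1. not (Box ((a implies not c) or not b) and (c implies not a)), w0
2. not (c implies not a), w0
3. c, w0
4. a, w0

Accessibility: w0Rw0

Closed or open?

No, open

There is no literal clash: for every atom and world, at most one sign appears.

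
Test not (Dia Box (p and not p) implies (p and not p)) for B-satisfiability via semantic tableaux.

1. not (Dia Box (p and not p) implies (p and not p)), 0
2. Dia Box (p and not p), 0   [neg-implies-rule on 1]
3. not (p and not p), 0   [neg-implies-rule on 1]
4. p, 0   [neg-and-rule on 3 (branches; this branch)]
5. Box (p and not p), 1   [Dia-rule on 2: fresh world 1, 0R1]
6. p and not p, 0   [Box-rule on 5 via 1R0]
7. not p, 0   [and-rule on 6]
Accessibility: 0R0, 0R1, 1R0, 1R1
Branch closes: p and not p both at 0.
(One branch shown.) All branches close.

Unsatisfiable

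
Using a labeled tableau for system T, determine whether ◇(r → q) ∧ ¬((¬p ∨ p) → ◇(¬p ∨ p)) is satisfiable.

1. ◇(r → q) ∧ ¬((¬p ∨ p) → ◇(¬p ∨ p)), 0
2. ◇(r → q), 0   [∧-rule on 1]
3. ¬((¬p ∨ p) → ◇(¬p ∨ p)), 0   [∧-rule on 1]
4. ¬p ∨ p, 0   [¬→-rule on 3]
5. ¬◇(¬p ∨ p), 0   [¬→-rule on 3]
6. ¬(¬p ∨ p), 0   [¬◇-rule on 5 via 0R0]
7. p, 0   [¬∨-rule on 6]
8. ¬p, 0   [¬∨-rule on 6]
Accessibility: 0R0
Branch closes: p and ¬p both at 0.
Every branch closes; the branch above is one of them.

Unsatisfiable (every branch closes)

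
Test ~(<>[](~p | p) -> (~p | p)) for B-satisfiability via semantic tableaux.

No, unsatisfiable

1. ~(<>[](~p | p) -> (~p | p)), u
2. <>[](~p | p), u   [~->-rule on 1]
3. ~(~p | p), u   [~->-rule on 1]
4. p, u   [~|-rule on 3]
5. ~p, u   [~|-rule on 3]
Accessibility: uRu
Branch closes: p and ~p both at u.
Every branch closes; the branch above is one of them.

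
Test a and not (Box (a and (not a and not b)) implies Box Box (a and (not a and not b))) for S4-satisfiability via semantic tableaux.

1. a and not (Box (a and (not a and not b)) implies Box Box (a and (not a and not b))), u
2. a, u
3. not (Box (a and (not a and not b)) implies Box Box (a and (not a and not b))), u
4. Box (a and (not a and not b)), u
5. not Box Box (a and (not a and not b)), u
6. a and (not a and not b), u
7. not a and not b, u
8. not a, u
9. not b, u
Accessibility: uRu
Branch closes: a and not a both at u.
All branches of the tableau close; one closing branch shown above.

No, unsatisfiable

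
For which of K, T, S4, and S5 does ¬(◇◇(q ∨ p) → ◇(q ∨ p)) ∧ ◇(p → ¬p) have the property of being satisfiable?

K, T

S4-tableau for the formula:
1. ¬(◇◇(q ∨ p) → ◇(q ∨ p)) ∧ ◇(p → ¬p), u
2. ¬(◇◇(q ∨ p) → ◇(q ∨ p)), u
3. ◇(p → ¬p), u
4. ◇◇(q ∨ p), u
5. ¬◇(q ∨ p), u
6. ¬(q ∨ p), u
7. ¬q, u
8. ¬p, u
9. p → ¬p, v
10. ¬(q ∨ p), v
11. ¬q, v
12. ¬p, v
13. ◇(q ∨ p), w
14. ¬(q ∨ p), w
15. ¬q, w
16. ¬p, w
17. q ∨ p, x
18. ¬(q ∨ p), x
19. ¬q, x
20. ¬p, x
21. p, x
Accessibility: uRu, uRv, uRw, uRx, vRv, wRw, wRx, xRx
Branch closes: p and ¬p both at x.
Every branch closes (one shown): unsatisfiable in S4, hence also in S5 (every S5-frame is an S4-frame).
T-tableau for the formula:
1. ¬(◇◇(q ∨ p) → ◇(q ∨ p)) ∧ ◇(p → ¬p), u
2. ¬(◇◇(q ∨ p) → ◇(q ∨ p)), u
3. ◇(p → ¬p), u
4. ◇◇(q ∨ p), u
5. ¬◇(q ∨ p), u
6. ¬(q ∨ p), u
7. ¬q, u
8. ¬p, u
9. p → ¬p, v
10. ¬(q ∨ p), v
11. ¬q, v
12. ¬p, v
13. ◇(q ∨ p), w
14. ¬(q ∨ p), w
15. ¬q, w
16. ¬p, w
17. q ∨ p, x
18. p, x
Accessibility: uRu, uRv, uRw, vRv, wRw, wRx, xRx
Complete open branch: satisfiable in T, hence also in K (this T-model is also a K-model).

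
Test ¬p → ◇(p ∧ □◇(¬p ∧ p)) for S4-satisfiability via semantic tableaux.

1. ¬p → ◇(p ∧ □◇(¬p ∧ p)), 0
2. p, 0
Accessibility: 0R0

Satisfiable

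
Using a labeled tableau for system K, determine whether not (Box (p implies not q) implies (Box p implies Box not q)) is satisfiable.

Unsatisfiable

1. not (Box (p implies not q) implies (Box p implies Box not q)), w0
2. Box (p implies not q), w0
3. not (Box p implies Box not q), w0
4. Box p, w0
5. not Box not q, w0
6. q, w1
7. p implies not q, w1
8. p, w1
9. not q, w1
Accessibility: w0Rw1
Branch closes: q and not q both at w1.
Every branch closes; the branch above is one of them.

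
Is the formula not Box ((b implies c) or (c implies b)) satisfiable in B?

1. not Box ((b implies c) or (c implies b)), 0
2. not ((b implies c) or (c implies b)), 1   [neg-Box-rule on 1: fresh world 1, 0R1]
3. not (b implies c), 1   [neg-or-rule on 2]
4. not (c implies b), 1   [neg-or-rule on 2]
5. b, 1   [neg-implies-rule on 3]
6. not c, 1   [neg-implies-rule on 3]
7. c, 1   [neg-implies-rule on 4]
8. not b, 1   [neg-implies-rule on 4]
Accessibility: 0R0, 0R1, 1R0, 1R1
Branch closes: c and not c both at 1.
All branches of the tableau close; one closing branch shown above.

Unsatisfiable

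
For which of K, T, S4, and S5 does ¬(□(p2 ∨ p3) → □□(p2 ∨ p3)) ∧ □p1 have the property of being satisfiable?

K, T

S4-tableau for the formula:
1. ¬(□(p2 ∨ p3) → □□(p2 ∨ p3)) ∧ □p1, u
2. ¬(□(p2 ∨ p3) → □□(p2 ∨ p3)), u   [∧-rule on 1]
3. □p1, u   [∧-rule on 1]
4. □(p2 ∨ p3), u   [¬→-rule on 2]
5. ¬□□(p2 ∨ p3), u   [¬→-rule on 2]
6. p1, u   [□-rule on 3 via uRu]
7. p2 ∨ p3, u   [□-rule on 4 via uRu]
8. p3, u   [∨-rule on 7 (branches; this branch)]
9. ¬□(p2 ∨ p3), v   [¬□-rule on 5: fresh world v, uRv]
10. p1, v   [□-rule on 3 via uRv]
11. p2 ∨ p3, v   [□-rule on 4 via uRv]
12. p3, v   [∨-rule on 11 (branches; this branch)]
13. ¬(p2 ∨ p3), w   [¬□-rule on 9: fresh world w, vRw]
14. ¬p2, w   [¬∨-rule on 13]
15. ¬p3, w   [¬∨-rule on 13]
16. p1, w   [□-rule on 3 via uRw]
17. p2 ∨ p3, w   [□-rule on 4 via uRw]
18. p3, w   [∨-rule on 17 (branches; this branch)]
Accessibility: uRu, uRv, uRw, vRv, vRw, wRw
Branch closes: p3 and ¬p3 both at w.
Every branch closes (one shown): unsatisfiable in S4, hence also in S5 (every S5-frame is an S4-frame).
T-tableau for the formula:
1. ¬(□(p2 ∨ p3) → □□(p2 ∨ p3)) ∧ □p1, u
2. ¬(□(p2 ∨ p3) → □□(p2 ∨ p3)), u   [∧-rule on 1]
3. □p1, u   [∧-rule on 1]
4. □(p2 ∨ p3), u   [¬→-rule on 2]
5. ¬□□(p2 ∨ p3), u   [¬→-rule on 2]
6. p1, u   [□-rule on 3 via uRu]
7. p2 ∨ p3, u   [□-rule on 4 via uRu]
8. p3, u   [∨-rule on 7 (branches; this branch)]
9. ¬□(p2 ∨ p3), v   [¬□-rule on 5: fresh world v, uRv]
10. p1, v   [□-rule on 3 via uRv]
11. p2 ∨ p3, v   [□-rule on 4 via uRv]
12. p3, v   [∨-rule on 11 (branches; this branch)]
13. ¬(p2 ∨ p3), w   [¬□-rule on 9: fresh world w, vRw]
14. ¬p2, w   [¬∨-rule on 13]
15. ¬p3, w   [¬∨-rule on 13]
Accessibility: uRu, uRv, vRv, vRw, wRw
Complete open branch: satisfiable in T, hence also in K (this T-model is also a K-model).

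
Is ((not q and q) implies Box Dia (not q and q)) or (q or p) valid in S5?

Yes, valid

Tableau for the negation not (((not q and q) implies Box Dia (not q and q)) or (q or p)):
1. not (((not q and q) implies Box Dia (not q and q)) or (q or p)), u
2. not ((not q and q) implies Box Dia (not q and q)), u
3. not (q or p), u
4. not q and q, u
5. not Box Dia (not q and q), u
6. not q, u
7. not p, u
8. q, u
Accessibility: uRu
Branch closes: q and not q both at u.
Every branch of the negation's tableau closes; the branch above is one of them.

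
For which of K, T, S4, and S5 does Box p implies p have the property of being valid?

K-tableau for the negation not (Box p implies p):
1. not (Box p implies p), u
2. Box p, u
3. not p, u
Complete open branch: countermodel on a K-frame, so not valid in K.
T-tableau for the negation not (Box p implies p):
1. not (Box p implies p), u
2. Box p, u
3. not p, u
4. p, u
Accessibility: uRu
Branch closes: p and not p both at u.
Every branch closes (one shown): valid in T, hence also in S4, S5 (every theorem of T is a theorem of S4 and S5).

T, S4, S5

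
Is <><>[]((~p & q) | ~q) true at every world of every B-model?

No, not valid

Tableau for the negation ~<><>[]((~p & q) | ~q):
1. ~<><>[]((~p & q) | ~q), w0
2. ~<>[]((~p & q) | ~q), w0
3. ~[]((~p & q) | ~q), w0
4. ~((~p & q) | ~q), w1
5. ~(~p & q), w1
6. q, w1
7. ~<>[]((~p & q) | ~q), w1
8. ~[]((~p & q) | ~q), w1
9. p, w1
10. ~((~p & q) | ~q), w2
11. ~(~p & q), w2
12. q, w2
13. ~[]((~p & q) | ~q), w2
14. p, w2
15. ~((~p & q) | ~q), w3
16. ~(~p & q), w3
17. q, w3
18. p, w3
Accessibility: w0Rw0, w0Rw1, w1Rw0, w1Rw1, w1Rw2, w2Rw1, w2Rw2, w2Rw3, w3Rw2, w3Rw3
The negation has an open branch (countermodel exists).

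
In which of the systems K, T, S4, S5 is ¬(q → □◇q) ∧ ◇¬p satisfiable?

K, T, S4

S4-tableau for the formula:
1. ¬(q → □◇q) ∧ ◇¬p, u
2. ¬(q → □◇q), u   [∧-rule on 1]
3. ◇¬p, u   [∧-rule on 1]
4. q, u   [¬→-rule on 2]
5. ¬□◇q, u   [¬→-rule on 2]
6. ¬p, v   [◇-rule on 3: fresh world v, uRv]
7. ¬◇q, w   [¬□-rule on 5: fresh world w, uRw]
8. ¬q, w   [¬◇-rule on 7 via wRw]
Accessibility: uRu, uRv, uRw, vRv, wRw
Complete open branch: satisfiable in S4, hence also in K, T (this S4-model is also a K-model and a T-model).
S5-tableau for the formula:
1. ¬(q → □◇q) ∧ ◇¬p, u
2. ¬(q → □◇q), u   [∧-rule on 1]
3. ◇¬p, u   [∧-rule on 1]
4. q, u   [¬→-rule on 2]
5. ¬□◇q, u   [¬→-rule on 2]
6. ¬p, v   [◇-rule on 3: fresh world v, uRv]
7. ¬◇q, w   [¬□-rule on 5: fresh world w, uRw]
8. ¬q, u   [¬◇-rule on 7 via wRu]
Accessibility: uRu, uRv, uRw, vRu, vRv, vRw, wRu, wRv, wRw
Branch closes: q and ¬q both at u.
Every branch closes (one shown): unsatisfiable in S5.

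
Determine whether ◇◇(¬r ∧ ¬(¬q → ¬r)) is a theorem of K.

Tableau for the negation ¬◇◇(¬r ∧ ¬(¬q → ¬r)):
1. ¬◇◇(¬r ∧ ¬(¬q → ¬r)), u
The negation has an open branch (countermodel exists).

No, not valid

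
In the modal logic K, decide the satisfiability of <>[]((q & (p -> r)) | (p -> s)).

Satisfiable (open branch found)

1. <>[]((q & (p -> r)) | (p -> s)), u
2. []((q & (p -> r)) | (p -> s)), v   [<>-rule on 1: fresh world v, uRv]
Accessibility: uRv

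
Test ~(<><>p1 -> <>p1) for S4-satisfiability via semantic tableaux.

1. ~(<><>p1 -> <>p1), u
2. <><>p1, u
3. ~<>p1, u
4. ~p1, u
5. <>p1, v
6. ~p1, v
7. p1, w
8. ~p1, w
Accessibility: uRu, uRv, uRw, vRv, vRw, wRw
Branch closes: p1 and ~p1 both at w.
(One branch shown.) All branches close.

Unsatisfiable (every branch closes)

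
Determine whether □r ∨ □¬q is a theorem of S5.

No, not valid

Tableau for the negation ¬(□r ∨ □¬q):
1. ¬(□r ∨ □¬q), u
2. ¬□r, u   [¬∨-rule on 1]
3. ¬□¬q, u   [¬∨-rule on 1]
4. ¬r, v   [¬□-rule on 2: fresh world v, uRv]
5. q, w   [¬□-rule on 3: fresh world w, uRw]
Accessibility: uRu, uRv, uRw, vRu, vRv, vRw, wRu, wRv, wRw
The negation has an open branch (countermodel exists).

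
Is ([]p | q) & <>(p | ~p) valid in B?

Tableau for the negation ~(([]p | q) & <>(p | ~p)):
1. ~(([]p | q) & <>(p | ~p)), u
2. ~([]p | q), u   [~&-rule on 1 (branches; this branch)]
3. ~[]p, u   [~|-rule on 2]
4. ~q, u   [~|-rule on 2]
5. ~p, v   [~[]-rule on 3: fresh world v, uRv]
Accessibility: uRu, uRv, vRu, vRv
The negation has an open branch (countermodel exists).

No, not valid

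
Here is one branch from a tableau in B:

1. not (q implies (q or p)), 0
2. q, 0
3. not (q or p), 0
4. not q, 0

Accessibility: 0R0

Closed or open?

Both q and not q appear at 0.

Yes, closed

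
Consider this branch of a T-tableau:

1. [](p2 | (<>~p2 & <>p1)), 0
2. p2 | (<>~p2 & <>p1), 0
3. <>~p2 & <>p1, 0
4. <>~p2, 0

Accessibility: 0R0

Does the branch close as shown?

No world carries both an atom and its negation.

No, open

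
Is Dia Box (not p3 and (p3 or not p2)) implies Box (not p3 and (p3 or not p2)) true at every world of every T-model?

Tableau for the negation not (Dia Box (not p3 and (p3 or not p2)) implies Box (not p3 and (p3 or not p2))):
1. not (Dia Box (not p3 and (p3 or not p2)) implies Box (not p3 and (p3 or not p2))), u
2. Dia Box (not p3 and (p3 or not p2)), u
3. not Box (not p3 and (p3 or not p2)), u
4. Box (not p3 and (p3 or not p2)), v
5. not p3 and (p3 or not p2), v
6. not p3, v
7. p3 or not p2, v
8. not p2, v
9. not (not p3 and (p3 or not p2)), w
10. not (p3 or not p2), w
11. not p3, w
12. p2, w
Accessibility: uRu, uRv, uRw, vRv, wRw
The negation has an open branch (countermodel exists).

Invalid (countermodel exists)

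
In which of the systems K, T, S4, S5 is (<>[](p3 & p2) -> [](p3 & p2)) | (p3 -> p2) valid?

S4-tableau for the negation ~((<>[](p3 & p2) -> [](p3 & p2)) | (p3 -> p2)):
1. ~((<>[](p3 & p2) -> [](p3 & p2)) | (p3 -> p2)), 0
2. ~(<>[](p3 & p2) -> [](p3 & p2)), 0   [~|-rule on 1]
3. ~(p3 -> p2), 0   [~|-rule on 1]
4. <>[](p3 & p2), 0   [~->-rule on 2]
5. ~[](p3 & p2), 0   [~->-rule on 2]
6. p3, 0   [~->-rule on 3]
7. ~p2, 0   [~->-rule on 3]
8. [](p3 & p2), 1   [<>-rule on 4: fresh world 1, 0R1]
9. p3 & p2, 1   [[]-rule on 8 via 1R1]
10. p3, 1   [&-rule on 9]
11. p2, 1   [&-rule on 9]
12. ~(p3 & p2), 2   [~[]-rule on 5: fresh world 2, 0R2]
13. ~p2, 2   [~&-rule on 12 (branches; this branch)]
Accessibility: 0R0, 0R1, 0R2, 1R1, 2R2
Complete open branch: countermodel on an S4-frame, so not valid in S4, nor in K, T (the same frame is also a K-frame and a T-frame).
S5-tableau for the negation ~((<>[](p3 & p2) -> [](p3 & p2)) | (p3 -> p2)):
1. ~((<>[](p3 & p2) -> [](p3 & p2)) | (p3 -> p2)), 0
2. ~(<>[](p3 & p2) -> [](p3 & p2)), 0   [~|-rule on 1]
3. ~(p3 -> p2), 0   [~|-rule on 1]
4. <>[](p3 & p2), 0   [~->-rule on 2]
5. ~[](p3 & p2), 0   [~->-rule on 2]
6. p3, 0   [~->-rule on 3]
7. ~p2, 0   [~->-rule on 3]
8. [](p3 & p2), 1   [<>-rule on 4: fresh world 1, 0R1]
9. p3 & p2, 0   [[]-rule on 8 via 1R0]
10. p2, 0   [&-rule on 9]
Accessibility: 0R0, 0R1, 1R0, 1R1
Branch closes: p2 and ~p2 both at 0.
Every branch closes (one shown): valid in S5.

S5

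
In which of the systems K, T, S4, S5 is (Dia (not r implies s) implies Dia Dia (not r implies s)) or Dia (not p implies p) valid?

T, S4, S5

K-tableau for the negation not ((Dia (not r implies s) implies Dia Dia (not r implies s)) or Dia (not p implies p)):
1. not ((Dia (not r implies s) implies Dia Dia (not r implies s)) or Dia (not p implies p)), w0
2. not (Dia (not r implies s) implies Dia Dia (not r implies s)), w0
3. not Dia (not p implies p), w0
4. Dia (not r implies s), w0
5. not Dia Dia (not r implies s), w0
6. not r implies s, w1
7. not (not p implies p), w1
8. not p, w1
9. not Dia (not r implies s), w1
10. s, w1
Accessibility: w0Rw1
Complete open branch: countermodel on a K-frame, so not valid in K.
T-tableau for the negation not ((Dia (not r implies s) implies Dia Dia (not r implies s)) or Dia (not p implies p)):
1. not ((Dia (not r implies s) implies Dia Dia (not r implies s)) or Dia (not p implies p)), w0
2. not (Dia (not r implies s) implies Dia Dia (not r implies s)), w0
3. not Dia (not p implies p), w0
4. Dia (not r implies s), w0
5. not Dia Dia (not r implies s), w0
6. not (not p implies p), w0
7. not p, w0
8. not Dia (not r implies s), w0
9. not (not r implies s), w0
10. not r, w0
11. not s, w0
12. not r implies s, w1
13. not (not p implies p), w1
14. not p, w1
15. not Dia (not r implies s), w1
16. not (not r implies s), w1
17. not r, w1
18. not s, w1
19. s, w1
Accessibility: w0Rw0, w0Rw1, w1Rw1
Branch closes: s and not s both at w1.
Every branch closes (one shown): valid in T, hence also in S4, S5 (every theorem of T is a theorem of S4 and S5).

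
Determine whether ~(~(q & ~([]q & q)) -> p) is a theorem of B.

Invalid (countermodel exists)

Tableau for the negation ~(q & ~([]q & q)) -> p:
1. ~(q & ~([]q & q)) -> p, 0
2. p, 0
Accessibility: 0R0
The negation has an open branch (countermodel exists).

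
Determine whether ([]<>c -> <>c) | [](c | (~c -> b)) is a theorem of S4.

Tableau for the negation ~(([]<>c -> <>c) | [](c | (~c -> b))):
1. ~(([]<>c -> <>c) | [](c | (~c -> b))), w0
2. ~([]<>c -> <>c), w0
3. ~[](c | (~c -> b)), w0
4. []<>c, w0
5. ~<>c, w0
6. <>c, w0
7. ~c, w0
8. ~(c | (~c -> b)), w1
9. ~c, w1
10. ~(~c -> b), w1
11. ~b, w1
12. <>c, w1
13. c, w2
14. <>c, w2
15. ~c, w2
Accessibility: w0Rw0, w0Rw1, w0Rw2, w1Rw1, w2Rw2
Branch closes: c and ~c both at w2.
Every branch of the negation's tableau closes; the branch above is one of them.

Yes, valid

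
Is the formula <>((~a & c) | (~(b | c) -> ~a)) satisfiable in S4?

Satisfiable (open branch found)

1. <>((~a & c) | (~(b | c) -> ~a)), w0
2. (~a & c) | (~(b | c) -> ~a), w1   [<>-rule on 1: fresh world w1, w0Rw1]
3. ~(b | c) -> ~a, w1   [|-rule on 2 (branches; this branch)]
4. ~a, w1   [->-rule on 3 (branches; this branch)]
Accessibility: w0Rw0, w0Rw1, w1Rw1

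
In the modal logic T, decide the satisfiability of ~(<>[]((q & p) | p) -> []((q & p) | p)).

Satisfiable (open branch found)

1. ~(<>[]((q & p) | p) -> []((q & p) | p)), 0
2. <>[]((q & p) | p), 0   [~->-rule on 1]
3. ~[]((q & p) | p), 0   [~->-rule on 1]
4. []((q & p) | p), 1   [<>-rule on 2: fresh world 1, 0R1]
5. (q & p) | p, 1   [[]-rule on 4 via 1R1]
6. p, 1   [|-rule on 5 (branches; this branch)]
7. ~((q & p) | p), 2   [~[]-rule on 3: fresh world 2, 0R2]
8. ~(q & p), 2   [~|-rule on 7]
9. ~p, 2   [~|-rule on 7]
Accessibility: 0R0, 0R1, 0R2, 1R1, 2R2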